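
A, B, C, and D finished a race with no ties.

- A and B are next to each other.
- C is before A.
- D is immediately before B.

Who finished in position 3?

B

With clues 1–2, C and D are ruled out for place 3.
With clues 1–3, A is ruled out for place 3.
So place 3 is B.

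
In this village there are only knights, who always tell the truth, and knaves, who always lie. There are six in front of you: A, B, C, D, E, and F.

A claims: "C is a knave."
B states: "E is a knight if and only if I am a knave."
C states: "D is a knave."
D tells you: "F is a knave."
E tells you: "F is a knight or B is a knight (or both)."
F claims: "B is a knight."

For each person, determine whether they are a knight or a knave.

A: knight, B: knave, C: knave, D: knight, E: knave, F: knave

Consider A. Suppose A is a knave.
Then no assignment of the remaining roles makes every statement match its speaker's type — contradiction.
So A is a knight.
Consider B. Suppose B is a knight.
Then no assignment of the remaining roles makes every statement match its speaker's type — contradiction.
So B is a knave.
With that fixed, F's statement is false, so F is a knave.
With that fixed, D's statement is true, so D is a knight.
With that fixed, E's statement is false, so E is a knave.
With that fixed, C's statement is false, so C is a knave.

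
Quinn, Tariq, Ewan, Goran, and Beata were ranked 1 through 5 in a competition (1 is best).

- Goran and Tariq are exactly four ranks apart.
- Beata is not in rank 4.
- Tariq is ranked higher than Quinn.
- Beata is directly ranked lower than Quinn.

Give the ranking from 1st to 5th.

From clue 1: Tariq is in {1,5}.
From clues 1–3: Tariq → rank 1, Goran → rank 5.
From clues 1–4: Quinn → rank 2, Beata → rank 3, Ewan → rank 4.

Tariq, Quinn, Beata, Ewan, Goran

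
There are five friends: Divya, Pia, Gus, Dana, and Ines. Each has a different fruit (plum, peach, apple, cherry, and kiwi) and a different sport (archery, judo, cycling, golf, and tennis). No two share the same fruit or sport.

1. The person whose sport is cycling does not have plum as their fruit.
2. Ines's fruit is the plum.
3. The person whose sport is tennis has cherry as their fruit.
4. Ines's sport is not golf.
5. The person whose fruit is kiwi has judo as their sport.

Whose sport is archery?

With clues 1–5, Dana, Divya, Gus, and Pia are impossible for the one with sport archery.
That leaves Ines.

Ines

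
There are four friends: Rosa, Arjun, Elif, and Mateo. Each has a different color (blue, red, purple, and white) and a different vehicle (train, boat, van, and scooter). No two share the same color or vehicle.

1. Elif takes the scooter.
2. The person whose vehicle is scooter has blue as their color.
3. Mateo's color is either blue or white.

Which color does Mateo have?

white

With clues 1–2, blue is impossible for Mateo's color.
With clues 1–3, purple and red are impossible for Mateo's color.
That leaves white.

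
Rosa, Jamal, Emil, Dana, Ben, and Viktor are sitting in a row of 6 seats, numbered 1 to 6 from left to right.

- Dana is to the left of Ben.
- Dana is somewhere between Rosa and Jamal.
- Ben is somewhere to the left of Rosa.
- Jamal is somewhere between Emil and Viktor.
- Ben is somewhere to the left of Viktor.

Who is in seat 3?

Dana

With clues 1–3, Rosa is ruled out for seat 3.
With clues 1–4, Ben and Jamal are ruled out for seat 3.
With clues 1–5, Emil and Viktor are ruled out for seat 3.
So seat 3 is Dana.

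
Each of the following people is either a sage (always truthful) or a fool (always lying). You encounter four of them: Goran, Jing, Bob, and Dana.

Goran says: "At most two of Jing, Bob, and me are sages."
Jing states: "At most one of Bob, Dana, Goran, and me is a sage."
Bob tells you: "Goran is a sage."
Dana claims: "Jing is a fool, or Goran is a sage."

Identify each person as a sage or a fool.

Consider Goran. Suppose Goran is a fool.
Then Goran's own statement would have to be false, but it can't be — contradiction.
So Goran is a sage.
With that fixed, Bob's statement is true, so Bob is a sage.
With that fixed, Dana's statement is true, so Dana is a sage.
With that fixed, Jing's statement is false, so Jing is a fool.

Goran: sage, Jing: fool, Bob: sage, Dana: sage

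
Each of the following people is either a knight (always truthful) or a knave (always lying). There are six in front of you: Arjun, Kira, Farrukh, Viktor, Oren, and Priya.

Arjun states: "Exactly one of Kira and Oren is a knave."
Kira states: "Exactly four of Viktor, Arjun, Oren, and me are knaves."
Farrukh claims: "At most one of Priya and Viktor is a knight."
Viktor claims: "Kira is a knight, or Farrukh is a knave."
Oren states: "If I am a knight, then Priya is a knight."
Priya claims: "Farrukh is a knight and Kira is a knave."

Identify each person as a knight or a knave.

Consider Arjun. Suppose Arjun is a knave.
Then no assignment of the remaining roles makes every statement match its speaker's type — contradiction.
So Arjun is a knight.
With that fixed, Kira's statement is false, so Kira is a knave.
Consider Farrukh. Suppose Farrukh is a knave.
Then no assignment of the remaining roles makes every statement match its speaker's type — contradiction.
So Farrukh is a knight.
With that fixed, Viktor's statement is false, so Viktor is a knave.
With that fixed, Priya's statement is true, so Priya is a knight.
With that fixed, Oren's statement is true, so Oren is a knight.

Arjun: knight, Kira: knave, Farrukh: knight, Viktor: knave, Oren: knight, Priya: knight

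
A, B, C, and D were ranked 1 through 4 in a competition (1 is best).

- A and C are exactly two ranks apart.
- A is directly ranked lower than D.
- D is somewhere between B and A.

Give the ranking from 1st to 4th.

B, C, D, A

From clues 1–2: A is in {2,3,4}.
From clues 1–3: B → rank 1, C → rank 2, D → rank 3, A → rank 4.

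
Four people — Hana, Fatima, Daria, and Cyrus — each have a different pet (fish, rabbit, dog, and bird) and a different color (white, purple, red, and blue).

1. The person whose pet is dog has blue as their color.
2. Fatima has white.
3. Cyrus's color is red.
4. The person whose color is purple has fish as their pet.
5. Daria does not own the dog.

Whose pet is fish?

With clues 1–4, Cyrus and Fatima are impossible for the one with pet fish.
With clues 1–5, Hana is impossible for the one with pet fish.
That leaves Daria.

Daria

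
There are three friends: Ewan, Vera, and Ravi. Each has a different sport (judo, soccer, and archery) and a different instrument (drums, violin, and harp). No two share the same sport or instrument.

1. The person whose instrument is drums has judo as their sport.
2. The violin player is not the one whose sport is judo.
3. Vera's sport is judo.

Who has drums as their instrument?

With clues 1–3, Ewan and Ravi are impossible for the one with instrument drums.
That leaves Vera.

Vera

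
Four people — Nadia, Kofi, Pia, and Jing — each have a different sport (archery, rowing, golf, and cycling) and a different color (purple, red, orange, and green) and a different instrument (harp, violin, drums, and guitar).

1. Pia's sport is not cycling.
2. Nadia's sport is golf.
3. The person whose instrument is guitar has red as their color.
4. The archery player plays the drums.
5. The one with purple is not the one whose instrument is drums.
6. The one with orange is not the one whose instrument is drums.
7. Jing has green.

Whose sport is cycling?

Clue 1 rules out Pia for the one with sport cycling.
With clues 1–2, Nadia is impossible for the one with sport cycling.
With clues 1–7, Jing is impossible for the one with sport cycling.
That leaves Kofi.

Kofi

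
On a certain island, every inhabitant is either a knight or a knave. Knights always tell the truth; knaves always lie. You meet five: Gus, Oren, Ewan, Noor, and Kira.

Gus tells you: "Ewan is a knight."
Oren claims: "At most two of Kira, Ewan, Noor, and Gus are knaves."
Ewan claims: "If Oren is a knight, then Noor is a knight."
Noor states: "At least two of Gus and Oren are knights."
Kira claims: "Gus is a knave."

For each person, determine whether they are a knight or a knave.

Consider Gus. Suppose Gus is a knave.
Then no assignment of the remaining roles makes every statement match its speaker's type — contradiction.
So Gus is a knight.
With that fixed, Kira's statement is false, so Kira is a knave.
Consider Oren. Suppose Oren is a knave.
Then no assignment of the remaining roles makes every statement match its speaker's type — contradiction.
So Oren is a knight.
With that fixed, Noor's statement is true, so Noor is a knight.
With that fixed, Ewan's statement is true, so Ewan is a knight.

Gus: knight, Oren: knight, Ewan: knight, Noor: knight, Kira: knave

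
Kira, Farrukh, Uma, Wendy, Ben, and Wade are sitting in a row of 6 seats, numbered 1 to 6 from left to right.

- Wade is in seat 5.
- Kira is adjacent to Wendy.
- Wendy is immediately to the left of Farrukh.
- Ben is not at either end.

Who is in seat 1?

Kira

With clue 1, Wade is ruled out for seat 1.
With clues 1–3, Farrukh and Wendy are ruled out for seat 1.
With clues 1–4, Ben and Uma are ruled out for seat 1.
So seat 1 is Kira.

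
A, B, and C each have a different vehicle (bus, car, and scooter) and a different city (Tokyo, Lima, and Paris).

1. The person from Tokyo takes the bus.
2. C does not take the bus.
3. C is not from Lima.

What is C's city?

Paris

With clues 1–2, Tokyo is impossible for C's city.
With clues 1–3, Lima is impossible for C's city.
That leaves Paris.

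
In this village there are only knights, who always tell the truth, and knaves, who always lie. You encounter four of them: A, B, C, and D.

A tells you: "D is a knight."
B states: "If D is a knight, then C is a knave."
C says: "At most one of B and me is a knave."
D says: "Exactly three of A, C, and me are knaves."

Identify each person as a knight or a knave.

A: knave, B: knight, C: knight, D: knave

Consider A. Suppose A is a knight.
Then no assignment of the remaining roles makes every statement match its speaker's type — contradiction.
So A is a knave.
Consider B. Suppose B is a knave.
Then no assignment of the remaining roles makes every statement match its speaker's type — contradiction.
So B is a knight.
With that fixed, C's statement is true, so C is a knight.
With that fixed, D's statement is false, so D is a knave.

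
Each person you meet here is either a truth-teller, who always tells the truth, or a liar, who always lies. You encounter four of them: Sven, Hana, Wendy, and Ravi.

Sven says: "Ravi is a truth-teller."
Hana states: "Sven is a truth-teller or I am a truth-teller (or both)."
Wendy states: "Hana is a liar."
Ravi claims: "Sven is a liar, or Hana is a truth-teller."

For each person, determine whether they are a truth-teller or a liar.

Consider Sven. Suppose Sven is a liar.
Then no assignment of the remaining roles makes every statement match its speaker's type — contradiction.
So Sven is a truth-teller.
With that fixed, Hana's statement is true, so Hana is a truth-teller.
With that fixed, Wendy's statement is false, so Wendy is a liar.
With that fixed, Ravi's statement is true, so Ravi is a truth-teller.

Sven: truth-teller, Hana: truth-teller, Wendy: liar, Ravi: truth-teller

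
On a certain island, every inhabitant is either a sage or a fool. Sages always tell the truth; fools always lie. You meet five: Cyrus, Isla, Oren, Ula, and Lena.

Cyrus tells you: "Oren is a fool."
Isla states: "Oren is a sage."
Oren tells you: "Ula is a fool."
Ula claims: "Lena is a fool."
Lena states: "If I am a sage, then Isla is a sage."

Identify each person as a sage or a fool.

Consider Cyrus. Suppose Cyrus is a sage.
Then no assignment of the remaining roles makes every statement match its speaker's type — contradiction.
So Cyrus is a fool.
Consider Isla. Suppose Isla is a fool.
Then whichever role Lena has, Lena's statement has the wrong truth value — contradiction.
So Isla is a sage.
With that fixed, Lena's statement is true, so Lena is a sage.
With that fixed, Ula's statement is false, so Ula is a fool.
With that fixed, Oren's statement is true, so Oren is a sage.

Cyrus: fool, Isla: sage, Oren: sage, Ula: fool, Lena: sage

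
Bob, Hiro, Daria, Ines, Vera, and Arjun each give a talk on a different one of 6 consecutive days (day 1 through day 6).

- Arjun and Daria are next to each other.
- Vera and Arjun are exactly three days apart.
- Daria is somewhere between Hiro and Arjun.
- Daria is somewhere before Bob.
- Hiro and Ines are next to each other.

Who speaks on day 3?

Bob

With clues 1–4, Vera is ruled out for day 3.
With clues 1–5, Arjun, Daria, Hiro, and Ines are ruled out for day 3.
So day 3 is Bob.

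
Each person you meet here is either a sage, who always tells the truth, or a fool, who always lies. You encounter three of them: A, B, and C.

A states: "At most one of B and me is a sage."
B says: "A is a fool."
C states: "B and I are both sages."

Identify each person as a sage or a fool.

Consider A. Suppose A is a fool.
Then A's own statement would have to be false, but it can't be — contradiction.
So A is a sage.
With that fixed, B's statement is false, so B is a fool.
With that fixed, C's statement is false, so C is a fool.

A: sage, B: fool, C: fool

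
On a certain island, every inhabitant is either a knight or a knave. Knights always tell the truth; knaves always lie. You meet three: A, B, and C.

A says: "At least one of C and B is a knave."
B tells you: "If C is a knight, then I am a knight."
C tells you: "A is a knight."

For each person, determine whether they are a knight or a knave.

Consider A. Suppose A is a knave.
Then no assignment of the remaining roles makes every statement match its speaker's type — contradiction.
So A is a knight.
With that fixed, C's statement is true, so C is a knight.
Consider B. Suppose B is a knight.
Then A's statement comes out false, contradicting A being a knight.
So B is a knave.

A: knight, B: knave, C: knight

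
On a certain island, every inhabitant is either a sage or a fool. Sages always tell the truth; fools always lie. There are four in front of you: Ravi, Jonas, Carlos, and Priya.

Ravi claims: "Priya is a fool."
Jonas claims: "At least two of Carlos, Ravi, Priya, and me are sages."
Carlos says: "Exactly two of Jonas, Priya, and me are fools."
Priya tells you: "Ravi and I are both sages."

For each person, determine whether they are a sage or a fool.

Consider Ravi. Suppose Ravi is a fool.
Then no assignment of the remaining roles makes every statement match its speaker's type — contradiction.
So Ravi is a sage.
Consider Jonas. Suppose Jonas is a sage.
Then no assignment of the remaining roles makes every statement match its speaker's type — contradiction.
So Jonas is a fool.
Consider Carlos. Suppose Carlos is a sage.
Then Jonas's statement comes out true, contradicting Jonas being a fool.
So Carlos is a fool.
Consider Priya. Suppose Priya is a sage.
Then Ravi's statement comes out false, contradicting Ravi being a sage.
So Priya is a fool.

Ravi: sage, Jonas: fool, Carlos: fool, Priya: fool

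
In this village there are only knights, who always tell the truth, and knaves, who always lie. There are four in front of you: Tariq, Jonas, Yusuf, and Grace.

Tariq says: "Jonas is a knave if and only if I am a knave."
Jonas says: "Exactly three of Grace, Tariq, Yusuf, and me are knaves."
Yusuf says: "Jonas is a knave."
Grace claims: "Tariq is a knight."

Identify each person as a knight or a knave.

Consider Tariq. Suppose Tariq is a knight.
Then no assignment of the remaining roles makes every statement match its speaker's type — contradiction.
So Tariq is a knave.
With that fixed, Grace's statement is false, so Grace is a knave.
Consider Jonas. Suppose Jonas is a knave.
Then Tariq's statement comes out true, contradicting Tariq being a knave.
So Jonas is a knight.
With that fixed, Yusuf's statement is false, so Yusuf is a knave.

Tariq: knave, Jonas: knight, Yusuf: knave, Grace: knave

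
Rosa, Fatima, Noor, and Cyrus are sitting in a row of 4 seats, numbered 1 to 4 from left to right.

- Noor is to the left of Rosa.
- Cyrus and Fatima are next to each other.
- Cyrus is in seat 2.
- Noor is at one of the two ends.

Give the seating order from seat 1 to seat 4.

Noor, Cyrus, Fatima, Rosa

From clue 1: Rosa is in {2,3,4}.
From clues 1–2: Rosa is in {2,4}.
From clues 1–3: Cyrus → seat 2, Rosa → seat 4.
From clues 1–4: Noor → seat 1, Fatima → seat 3.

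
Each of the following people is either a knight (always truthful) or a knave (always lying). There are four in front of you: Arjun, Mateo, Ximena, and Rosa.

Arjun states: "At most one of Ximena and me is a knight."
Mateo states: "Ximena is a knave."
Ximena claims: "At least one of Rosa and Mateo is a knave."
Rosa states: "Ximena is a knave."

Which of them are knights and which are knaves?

Consider Arjun. Suppose Arjun is a knave.
Then Arjun's own statement would have to be false, but it can't be — contradiction.
So Arjun is a knight.
Consider Mateo. Suppose Mateo is a knave.
Then no assignment of the remaining roles makes every statement match its speaker's type — contradiction.
So Mateo is a knight.
Consider Ximena. Suppose Ximena is a knight.
Then Arjun's statement comes out false, contradicting Arjun being a knight.
So Ximena is a knave.
With that fixed, Rosa's statement is true, so Rosa is a knight.

Arjun: knight, Mateo: knight, Ximena: knave, Rosa: knight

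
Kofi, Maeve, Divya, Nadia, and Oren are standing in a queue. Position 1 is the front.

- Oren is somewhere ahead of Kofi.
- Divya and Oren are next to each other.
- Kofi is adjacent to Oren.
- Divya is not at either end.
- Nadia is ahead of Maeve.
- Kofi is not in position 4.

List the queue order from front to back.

From clue 1: Kofi is in {2,3,4,5}.
From clues 1–2: Kofi is in {3,4,5}.
From clues 1–4: Kofi is in {4,5}.
From clues 1–5: Nadia → position 1.
From clues 1–6: Maeve → position 2, Divya → position 3, Oren → position 4, Kofi → position 5.

Nadia, Maeve, Divya, Oren, Kofi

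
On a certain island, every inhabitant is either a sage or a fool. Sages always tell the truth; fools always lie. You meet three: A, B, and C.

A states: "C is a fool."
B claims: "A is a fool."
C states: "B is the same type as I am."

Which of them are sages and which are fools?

Consider A. Suppose A is a sage.
Then no assignment of the remaining roles makes every statement match its speaker's type — contradiction.
So A is a fool.
With that fixed, B's statement is true, so B is a sage.
Consider C. Suppose C is a fool.
Then A's statement comes out true, contradicting A being a fool.
So C is a sage.

A: fool, B: sage, C: sage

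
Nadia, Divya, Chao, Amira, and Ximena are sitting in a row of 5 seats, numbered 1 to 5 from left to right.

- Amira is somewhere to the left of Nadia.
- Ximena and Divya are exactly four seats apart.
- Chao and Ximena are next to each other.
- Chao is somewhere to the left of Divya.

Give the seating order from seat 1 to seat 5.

From clue 1: Nadia is in {2,3,4,5}.
From clues 1–2: Nadia is in {3,4}.
From clues 1–4: Ximena → seat 1, Chao → seat 2, Amira → seat 3, Nadia → seat 4, Divya → seat 5.

Ximena, Chao, Amira, Nadia, Divya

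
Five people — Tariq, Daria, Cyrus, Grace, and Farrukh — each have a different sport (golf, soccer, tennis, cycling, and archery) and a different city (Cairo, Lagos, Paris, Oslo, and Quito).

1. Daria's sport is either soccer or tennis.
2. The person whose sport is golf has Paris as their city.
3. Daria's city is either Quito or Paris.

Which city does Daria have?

Quito

With clues 1–2, Paris is impossible for Daria's city.
With clues 1–3, Cairo, Lagos, and Oslo are impossible for Daria's city.
That leaves Quito.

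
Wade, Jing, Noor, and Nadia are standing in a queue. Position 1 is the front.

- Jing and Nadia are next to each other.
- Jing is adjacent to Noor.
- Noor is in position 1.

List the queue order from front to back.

Noor, Jing, Nadia, Wade

From clues 1–2: Wade is in {1,4}.
From clues 1–3: Noor → position 1, Jing → position 2, Nadia → position 3, Wade → position 4.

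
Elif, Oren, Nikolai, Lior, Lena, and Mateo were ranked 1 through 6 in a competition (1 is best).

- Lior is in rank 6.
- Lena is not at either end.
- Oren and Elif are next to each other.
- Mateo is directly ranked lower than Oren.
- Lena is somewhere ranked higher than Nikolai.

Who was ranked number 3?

Mateo

With clue 1, Lior is ruled out for rank 3.
With clues 1–4, Lena and Nikolai are ruled out for rank 3.
With clues 1–5, Elif and Oren are ruled out for rank 3.
So rank 3 is Mateo.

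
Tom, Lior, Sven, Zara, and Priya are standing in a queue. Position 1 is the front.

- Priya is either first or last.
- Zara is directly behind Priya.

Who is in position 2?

With clue 1, Priya is ruled out for position 2.
With clues 1–2, Lior, Sven, and Tom are ruled out for position 2.
So position 2 is Zara.

Zara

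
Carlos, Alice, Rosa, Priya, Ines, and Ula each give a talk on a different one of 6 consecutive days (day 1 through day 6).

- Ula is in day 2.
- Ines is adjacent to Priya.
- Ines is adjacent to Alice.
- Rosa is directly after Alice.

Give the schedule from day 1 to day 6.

Carlos, Ula, Priya, Ines, Alice, Rosa

From clue 1: Ula → day 2.
From clues 1–2: Priya is in {3,4,5,6}.
From clues 1–3: Ines is in {4,5}.
From clues 1–4: Carlos → day 1, Priya → day 3, Ines → day 4, Alice → day 5, Rosa → day 6.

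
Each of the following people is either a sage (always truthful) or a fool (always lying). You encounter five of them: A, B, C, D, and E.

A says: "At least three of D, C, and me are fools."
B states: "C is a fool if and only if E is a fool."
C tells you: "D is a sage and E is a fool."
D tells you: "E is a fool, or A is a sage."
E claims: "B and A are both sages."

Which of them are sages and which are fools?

Consider A. Suppose A is a sage.
Then A's own statement would have to be true, but it can't be — contradiction.
So A is a fool.
With that fixed, E's statement is false, so E is a fool.
With that fixed, D's statement is true, so D is a sage.
With that fixed, C's statement is true, so C is a sage.
With that fixed, B's statement is false, so B is a fool.

A: fool, B: fool, C: sage, D: sage, E: fool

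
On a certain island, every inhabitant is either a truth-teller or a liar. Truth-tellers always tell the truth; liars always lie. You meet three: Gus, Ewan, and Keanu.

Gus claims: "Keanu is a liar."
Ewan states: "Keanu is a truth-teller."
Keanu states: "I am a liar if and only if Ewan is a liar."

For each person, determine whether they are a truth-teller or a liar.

Gus: liar, Ewan: truth-teller, Keanu: truth-teller

Consider Gus. Suppose Gus is a truth-teller.
Then no assignment of the remaining roles makes every statement match its speaker's type — contradiction.
So Gus is a liar.
Consider Ewan. Suppose Ewan is a liar.
Then whichever role Keanu has, Keanu's statement has the wrong truth value — contradiction.
So Ewan is a truth-teller.
Consider Keanu. Suppose Keanu is a liar.
Then Gus's statement comes out true, contradicting Gus being a liar.
So Keanu is a truth-teller.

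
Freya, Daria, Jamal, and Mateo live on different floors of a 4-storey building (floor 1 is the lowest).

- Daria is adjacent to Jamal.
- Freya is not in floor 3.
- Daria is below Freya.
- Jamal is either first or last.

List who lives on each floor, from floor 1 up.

Jamal, Daria, Mateo, Freya

From clues 1–2: Freya is in {1,2,4}.
From clues 1–3: Freya → floor 4.
From clues 1–4: Jamal → floor 1, Daria → floor 2, Mateo → floor 3.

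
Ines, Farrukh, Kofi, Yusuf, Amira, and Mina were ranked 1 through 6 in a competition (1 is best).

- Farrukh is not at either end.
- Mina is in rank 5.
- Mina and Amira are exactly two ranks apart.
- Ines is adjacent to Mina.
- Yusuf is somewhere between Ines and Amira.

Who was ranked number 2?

Farrukh

With clues 1–2, Mina is ruled out for rank 2.
With clues 1–3, Amira is ruled out for rank 2.
With clues 1–4, Ines is ruled out for rank 2.
With clues 1–5, Kofi and Yusuf are ruled out for rank 2.
So rank 2 is Farrukh.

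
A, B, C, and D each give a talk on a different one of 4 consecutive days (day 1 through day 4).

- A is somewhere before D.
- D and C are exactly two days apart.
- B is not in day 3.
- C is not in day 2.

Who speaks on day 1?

C

With clue 1, D is ruled out for day 1.
With clues 1–3, A is ruled out for day 1.
With clues 1–4, B is ruled out for day 1.
So day 1 is C.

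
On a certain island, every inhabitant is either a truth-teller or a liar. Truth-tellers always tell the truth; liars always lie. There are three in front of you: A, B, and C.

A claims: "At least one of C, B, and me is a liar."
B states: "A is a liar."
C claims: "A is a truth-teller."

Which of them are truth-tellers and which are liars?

Consider A. Suppose A is a liar.
Then A's own statement would have to be false, but it can't be — contradiction.
So A is a truth-teller.
With that fixed, B's statement is false, so B is a liar.
With that fixed, C's statement is true, so C is a truth-teller.

A: truth-teller, B: liar, C: truth-teller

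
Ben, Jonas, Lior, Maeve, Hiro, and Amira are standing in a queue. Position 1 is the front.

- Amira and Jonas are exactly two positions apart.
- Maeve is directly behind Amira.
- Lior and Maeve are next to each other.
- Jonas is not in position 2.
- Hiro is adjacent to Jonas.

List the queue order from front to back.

From clues 1–2: Maeve is in {2,3,4,5,6}.
From clues 1–3: Jonas is in {1,2}.
From clues 1–4: Jonas → position 1, Amira → position 3, Maeve → position 4, Lior → position 5.
From clues 1–5: Hiro → position 2, Ben → position 6.

Jonas, Hiro, Amira, Maeve, Lior, Ben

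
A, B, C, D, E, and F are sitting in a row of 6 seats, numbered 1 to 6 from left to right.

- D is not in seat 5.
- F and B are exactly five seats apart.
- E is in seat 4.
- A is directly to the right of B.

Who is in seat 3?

With clues 1–2, B and F are ruled out for seat 3.
With clues 1–3, E is ruled out for seat 3.
With clues 1–4, A and C are ruled out for seat 3.
So seat 3 is D.

D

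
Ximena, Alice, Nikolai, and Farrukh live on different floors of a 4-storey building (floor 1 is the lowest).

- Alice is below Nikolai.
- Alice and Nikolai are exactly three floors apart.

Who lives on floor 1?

Alice

With clue 1, Nikolai is ruled out for floor 1.
With clues 1–2, Farrukh and Ximena are ruled out for floor 1.
So floor 1 is Alice.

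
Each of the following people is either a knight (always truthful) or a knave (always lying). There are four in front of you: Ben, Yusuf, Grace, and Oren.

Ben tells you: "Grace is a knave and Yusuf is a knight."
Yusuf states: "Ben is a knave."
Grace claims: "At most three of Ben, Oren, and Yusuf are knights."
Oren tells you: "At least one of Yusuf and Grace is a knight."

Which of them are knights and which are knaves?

Ben: knave, Yusuf: knight, Grace: knight, Oren: knight

Regardless of anyone's role, Grace's statement is true, so Grace is a knight.
With that fixed, Oren's statement is true, so Oren is a knight.
With that fixed, Ben's statement is false, so Ben is a knave.
With that fixed, Yusuf's statement is true, so Yusuf is a knight.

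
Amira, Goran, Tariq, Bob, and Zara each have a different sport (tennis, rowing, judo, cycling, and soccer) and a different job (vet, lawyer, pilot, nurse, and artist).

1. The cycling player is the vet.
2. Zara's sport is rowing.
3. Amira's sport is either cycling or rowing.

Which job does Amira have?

vet

With clues 1–3, artist, lawyer, nurse, and pilot are impossible for Amira's job.
That leaves vet.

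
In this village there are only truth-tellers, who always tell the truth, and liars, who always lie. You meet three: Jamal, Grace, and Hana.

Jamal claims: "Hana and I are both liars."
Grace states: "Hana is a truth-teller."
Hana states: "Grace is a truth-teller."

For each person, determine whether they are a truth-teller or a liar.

Consider Jamal. Suppose Jamal is a truth-teller.
Then Jamal's own statement would have to be true, but it can't be — contradiction.
So Jamal is a liar.
Consider Grace. Suppose Grace is a liar.
Then no assignment of the remaining roles makes every statement match its speaker's type — contradiction.
So Grace is a truth-teller.
With that fixed, Hana's statement is true, so Hana is a truth-teller.

Jamal: liar, Grace: truth-teller, Hana: truth-teller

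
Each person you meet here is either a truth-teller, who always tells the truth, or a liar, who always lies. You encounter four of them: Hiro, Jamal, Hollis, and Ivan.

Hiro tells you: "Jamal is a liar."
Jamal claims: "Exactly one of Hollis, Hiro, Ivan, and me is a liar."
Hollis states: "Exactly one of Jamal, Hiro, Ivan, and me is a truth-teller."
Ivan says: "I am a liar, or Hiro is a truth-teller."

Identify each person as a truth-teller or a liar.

Consider Hiro. Suppose Hiro is a liar.
Then whichever role Ivan has, Ivan's statement has the wrong truth value — contradiction.
So Hiro is a truth-teller.
With that fixed, Ivan's statement is true, so Ivan is a truth-teller.
With that fixed, Hollis's statement is false, so Hollis is a liar.
Consider Jamal. Suppose Jamal is a truth-teller.
Then Hiro's statement comes out false, contradicting Hiro being a truth-teller.
So Jamal is a liar.

Hiro: truth-teller, Jamal: liar, Hollis: liar, Ivan: truth-teller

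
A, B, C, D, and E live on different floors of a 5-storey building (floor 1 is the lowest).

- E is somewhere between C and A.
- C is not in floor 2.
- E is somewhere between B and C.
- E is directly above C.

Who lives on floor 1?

C

With clue 1, E is ruled out for floor 1.
With clues 1–4, A, B, and D are ruled out for floor 1.
So floor 1 is C.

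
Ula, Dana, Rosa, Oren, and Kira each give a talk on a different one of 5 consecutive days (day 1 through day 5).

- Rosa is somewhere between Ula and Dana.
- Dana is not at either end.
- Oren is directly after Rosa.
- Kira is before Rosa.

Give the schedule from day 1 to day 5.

Kira, Dana, Rosa, Oren, Ula

From clue 1: Rosa is in {2,3,4}.
From clues 1–2: Dana is in {2,3,4}.
From clues 1–3: Ula is in {1,5}.
From clues 1–4: Kira → day 1, Dana → day 2, Rosa → day 3, Oren → day 4, Ula → day 5.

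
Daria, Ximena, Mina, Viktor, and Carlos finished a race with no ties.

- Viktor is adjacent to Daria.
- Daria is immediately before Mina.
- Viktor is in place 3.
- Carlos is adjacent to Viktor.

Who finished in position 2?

Carlos

With clues 1–2, Mina is ruled out for place 2.
With clues 1–3, Daria and Viktor are ruled out for place 2.
With clues 1–4, Ximena is ruled out for place 2.
So place 2 is Carlos.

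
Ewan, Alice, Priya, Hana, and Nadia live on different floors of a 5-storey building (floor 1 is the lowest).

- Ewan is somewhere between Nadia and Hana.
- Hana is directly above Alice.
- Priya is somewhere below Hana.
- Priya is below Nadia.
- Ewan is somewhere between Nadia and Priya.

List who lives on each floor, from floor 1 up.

From clue 1: Ewan is in {2,3,4}.
From clues 1–3: Alice is in {2,4}.
From clues 1–4: Priya → floor 1.
From clues 1–5: Alice → floor 2, Hana → floor 3, Ewan → floor 4, Nadia → floor 5.

Priya, Alice, Hana, Ewan, Nadia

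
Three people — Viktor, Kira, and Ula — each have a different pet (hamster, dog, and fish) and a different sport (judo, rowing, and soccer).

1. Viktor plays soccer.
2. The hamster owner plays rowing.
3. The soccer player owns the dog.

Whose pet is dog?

Viktor

With clues 1–3, Kira and Ula are impossible for the one with pet dog.
That leaves Viktor.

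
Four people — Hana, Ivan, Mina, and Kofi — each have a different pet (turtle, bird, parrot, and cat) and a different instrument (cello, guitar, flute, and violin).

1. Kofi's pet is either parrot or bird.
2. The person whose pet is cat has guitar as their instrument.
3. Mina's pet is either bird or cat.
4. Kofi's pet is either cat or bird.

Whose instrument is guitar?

Mina

With clues 1–2, Kofi is impossible for the one with instrument guitar.
With clues 1–4, Hana and Ivan are impossible for the one with instrument guitar.
That leaves Mina.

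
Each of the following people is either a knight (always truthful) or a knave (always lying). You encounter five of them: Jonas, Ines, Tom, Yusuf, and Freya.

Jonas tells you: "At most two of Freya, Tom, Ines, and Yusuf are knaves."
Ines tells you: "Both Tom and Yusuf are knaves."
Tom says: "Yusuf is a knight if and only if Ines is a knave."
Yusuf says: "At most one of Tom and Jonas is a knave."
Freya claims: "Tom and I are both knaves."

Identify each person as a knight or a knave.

Jonas: knight, Ines: knave, Tom: knight, Yusuf: knight, Freya: knave

Consider Jonas. Suppose Jonas is a knave.
Then no assignment of the remaining roles makes every statement match its speaker's type — contradiction.
So Jonas is a knight.
With that fixed, Yusuf's statement is true, so Yusuf is a knight.
With that fixed, Ines's statement is false, so Ines is a knave.
With that fixed, Tom's statement is true, so Tom is a knight.
With that fixed, Freya's statement is false, so Freya is a knave.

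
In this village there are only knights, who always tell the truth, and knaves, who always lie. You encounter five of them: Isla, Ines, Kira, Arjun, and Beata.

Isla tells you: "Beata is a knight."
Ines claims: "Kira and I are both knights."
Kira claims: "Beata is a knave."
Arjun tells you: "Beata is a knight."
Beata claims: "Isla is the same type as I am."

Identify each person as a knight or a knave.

Consider Isla. Suppose Isla is a knave.
Then whichever role Beata has, Beata's statement has the wrong truth value — contradiction.
So Isla is a knight.
Consider Ines. Suppose Ines is a knight.
Then no assignment of the remaining roles makes every statement match its speaker's type — contradiction.
So Ines is a knave.
Consider Kira. Suppose Kira is a knight.
Then no assignment of the remaining roles makes every statement match its speaker's type — contradiction.
So Kira is a knave.
Consider Arjun. Suppose Arjun is a knave.
Then no assignment of the remaining roles makes every statement match its speaker's type — contradiction.
So Arjun is a knight.
Consider Beata. Suppose Beata is a knave.
Then Isla's statement comes out false, contradicting Isla being a knight.
So Beata is a knight.

Isla: knight, Ines: knave, Kira: knave, Arjun: knight, Beata: knight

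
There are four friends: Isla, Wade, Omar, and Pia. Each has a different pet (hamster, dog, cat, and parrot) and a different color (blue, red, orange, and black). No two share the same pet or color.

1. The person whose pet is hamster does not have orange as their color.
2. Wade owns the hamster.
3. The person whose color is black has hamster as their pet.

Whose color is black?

With clues 1–3, Isla, Omar, and Pia are impossible for the one with color black.
That leaves Wade.

Wade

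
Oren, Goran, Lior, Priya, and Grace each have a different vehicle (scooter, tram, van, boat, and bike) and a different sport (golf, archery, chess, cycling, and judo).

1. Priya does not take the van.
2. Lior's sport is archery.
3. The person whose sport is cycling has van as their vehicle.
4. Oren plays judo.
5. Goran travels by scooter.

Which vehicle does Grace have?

van

With clues 1–5, bike, boat, scooter, and tram are impossible for Grace's vehicle.
That leaves van.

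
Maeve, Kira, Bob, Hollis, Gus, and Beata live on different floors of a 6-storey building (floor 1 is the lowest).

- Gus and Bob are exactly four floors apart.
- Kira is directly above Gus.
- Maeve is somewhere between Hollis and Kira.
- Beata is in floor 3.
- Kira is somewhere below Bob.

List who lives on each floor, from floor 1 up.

From clue 1: Bob is in {1,2,5,6}.
From clues 1–2: Kira is in {2,3,6}.
From clues 1–3: Maeve is in {3,4}.
From clues 1–4: Beata → floor 3, Maeve → floor 4.
From clues 1–5: Gus → floor 1, Kira → floor 2, Bob → floor 5, Hollis → floor 6.

Gus, Kira, Beata, Maeve, Bob, Hollis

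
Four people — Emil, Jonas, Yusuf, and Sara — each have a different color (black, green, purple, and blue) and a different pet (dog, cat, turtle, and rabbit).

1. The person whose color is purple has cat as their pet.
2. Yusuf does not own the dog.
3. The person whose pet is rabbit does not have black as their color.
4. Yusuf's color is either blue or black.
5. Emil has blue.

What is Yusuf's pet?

With clues 1–2, dog is impossible for Yusuf's pet.
With clues 1–4, cat is impossible for Yusuf's pet.
With clues 1–5, rabbit is impossible for Yusuf's pet.
That leaves turtle.

turtle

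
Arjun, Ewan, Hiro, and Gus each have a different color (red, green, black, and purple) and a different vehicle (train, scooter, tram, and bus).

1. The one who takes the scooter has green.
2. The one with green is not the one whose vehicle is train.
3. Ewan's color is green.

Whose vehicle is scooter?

Ewan

With clues 1–3, Arjun, Gus, and Hiro are impossible for the one with vehicle scooter.
That leaves Ewan.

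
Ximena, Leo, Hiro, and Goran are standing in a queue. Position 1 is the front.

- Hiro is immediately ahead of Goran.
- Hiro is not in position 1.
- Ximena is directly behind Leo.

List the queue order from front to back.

Leo, Ximena, Hiro, Goran

From clue 1: Hiro is in {1,2,3}.
From clues 1–2: Hiro is in {2,3}.
From clues 1–3: Leo → position 1, Ximena → position 2, Hiro → position 3, Goran → position 4.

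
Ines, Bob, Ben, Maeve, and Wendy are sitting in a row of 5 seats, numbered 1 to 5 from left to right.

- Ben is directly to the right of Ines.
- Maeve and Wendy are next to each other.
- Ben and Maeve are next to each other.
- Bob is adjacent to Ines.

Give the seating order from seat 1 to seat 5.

From clue 1: Ines is in {1,2,3,4}.
From clues 1–2: Bob is in {1,3,5}.
From clues 1–3: Ines is in {1,2}.
From clues 1–4: Bob → seat 1, Ines → seat 2, Ben → seat 3, Maeve → seat 4, Wendy → seat 5.

Bob, Ines, Ben, Maeve, Wendy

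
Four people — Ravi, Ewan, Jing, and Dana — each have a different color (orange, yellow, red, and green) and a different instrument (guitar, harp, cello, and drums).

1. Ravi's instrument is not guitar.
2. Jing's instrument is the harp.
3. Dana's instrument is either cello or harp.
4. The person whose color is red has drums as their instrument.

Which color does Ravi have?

With clues 1–4, green, orange, and yellow are impossible for Ravi's color.
That leaves red.

red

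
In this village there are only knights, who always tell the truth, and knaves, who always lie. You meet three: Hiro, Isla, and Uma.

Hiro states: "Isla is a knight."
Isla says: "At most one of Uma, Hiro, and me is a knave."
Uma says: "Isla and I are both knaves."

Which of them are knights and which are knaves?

Hiro: knight, Isla: knight, Uma: knave

Consider Hiro. Suppose Hiro is a knave.
Then no assignment of the remaining roles makes every statement match its speaker's type — contradiction.
So Hiro is a knight.
Consider Isla. Suppose Isla is a knave.
Then Hiro's statement comes out false, contradicting Hiro being a knight.
So Isla is a knight.
With that fixed, Uma's statement is false, so Uma is a knave.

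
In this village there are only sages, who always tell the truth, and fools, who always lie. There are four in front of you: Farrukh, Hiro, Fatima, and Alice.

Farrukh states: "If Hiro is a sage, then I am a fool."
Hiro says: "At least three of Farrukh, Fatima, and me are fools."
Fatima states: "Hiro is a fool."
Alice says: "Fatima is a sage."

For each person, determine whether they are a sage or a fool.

Farrukh: sage, Hiro: fool, Fatima: sage, Alice: sage

Consider Farrukh. Suppose Farrukh is a fool.
Then Farrukh's own statement would have to be false, but it can't be — contradiction.
So Farrukh is a sage.
With that fixed, Hiro's statement is false, so Hiro is a fool.
With that fixed, Fatima's statement is true, so Fatima is a sage.
With that fixed, Alice's statement is true, so Alice is a sage.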